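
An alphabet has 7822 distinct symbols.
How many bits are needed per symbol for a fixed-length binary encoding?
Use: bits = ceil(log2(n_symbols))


log2(7822) = 12.9333
Bracket: 2^12 = 4096 < 7822 <= 2^13 = 8192
So ceil(log2(7822)) = 13

bits = ceil(log2(7822)) = ceil(12.9333) = 13 bits


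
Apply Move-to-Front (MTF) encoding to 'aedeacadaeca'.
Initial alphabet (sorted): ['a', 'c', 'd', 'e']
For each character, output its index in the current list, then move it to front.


MTF encoding:
'a': index 0 in ['a', 'c', 'd', 'e'] -> ['a', 'c', 'd', 'e']
'e': index 3 in ['a', 'c', 'd', 'e'] -> ['e', 'a', 'c', 'd']
'd': index 3 in ['e', 'a', 'c', 'd'] -> ['d', 'e', 'a', 'c']
'e': index 1 in ['d', 'e', 'a', 'c'] -> ['e', 'd', 'a', 'c']
'a': index 2 in ['e', 'd', 'a', 'c'] -> ['a', 'e', 'd', 'c']
'c': index 3 in ['a', 'e', 'd', 'c'] -> ['c', 'a', 'e', 'd']
'a': index 1 in ['c', 'a', 'e', 'd'] -> ['a', 'c', 'e', 'd']
'd': index 3 in ['a', 'c', 'e', 'd'] -> ['d', 'a', 'c', 'e']
'a': index 1 in ['d', 'a', 'c', 'e'] -> ['a', 'd', 'c', 'e']
'e': index 3 in ['a', 'd', 'c', 'e'] -> ['e', 'a', 'd', 'c']
'c': index 3 in ['e', 'a', 'd', 'c'] -> ['c', 'e', 'a', 'd']
'a': index 2 in ['c', 'e', 'a', 'd'] -> ['a', 'c', 'e', 'd']


Output: [0, 3, 3, 1, 2, 3, 1, 3, 1, 3, 3, 2]


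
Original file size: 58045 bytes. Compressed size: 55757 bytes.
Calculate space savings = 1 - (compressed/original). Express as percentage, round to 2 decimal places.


ratio = compressed/original = 55757/58045 = 0.960582
savings = 1 - ratio = 1 - 0.960582 = 0.039418
as a percentage: 0.039418 * 100 = 3.94%

Space savings = 1 - 55757/58045 = 3.94%


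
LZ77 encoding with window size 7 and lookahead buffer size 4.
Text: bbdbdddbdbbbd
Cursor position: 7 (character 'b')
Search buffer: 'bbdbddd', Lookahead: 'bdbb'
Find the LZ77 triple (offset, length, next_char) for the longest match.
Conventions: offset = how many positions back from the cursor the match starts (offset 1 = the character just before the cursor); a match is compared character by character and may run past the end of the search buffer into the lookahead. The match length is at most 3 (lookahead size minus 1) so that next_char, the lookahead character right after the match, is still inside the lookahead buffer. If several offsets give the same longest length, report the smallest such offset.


Try each offset into the search buffer:
  offset=1 (pos 6, char 'd'): match length 0
  offset=2 (pos 5, char 'd'): match length 0
  offset=3 (pos 4, char 'd'): match length 0
  offset=4 (pos 3, char 'b'): match length 2
  offset=5 (pos 2, char 'd'): match length 0
  offset=6 (pos 1, char 'b'): match length 3
  offset=7 (pos 0, char 'b'): match length 1
Longest match has length 3 at offset 6.
next_char = character at position 7 + 3 = 10 -> 'b'

Best match: offset=6, length=3 (matching 'bdb' starting at position 1)
LZ77 triple: (6, 3, 'b')


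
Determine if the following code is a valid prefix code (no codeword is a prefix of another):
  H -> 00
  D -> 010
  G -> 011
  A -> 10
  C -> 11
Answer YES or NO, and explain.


Checking each pair (does one codeword prefix another?):
  H='00' vs D='010': no prefix
  H='00' vs G='011': no prefix
  H='00' vs A='10': no prefix
  H='00' vs C='11': no prefix
  D='010' vs H='00': no prefix
  D='010' vs G='011': no prefix
  D='010' vs A='10': no prefix
  D='010' vs C='11': no prefix
  G='011' vs H='00': no prefix
  G='011' vs D='010': no prefix
  G='011' vs A='10': no prefix
  G='011' vs C='11': no prefix
  A='10' vs H='00': no prefix
  A='10' vs D='010': no prefix
  A='10' vs G='011': no prefix
  A='10' vs C='11': no prefix
  C='11' vs H='00': no prefix
  C='11' vs D='010': no prefix
  C='11' vs G='011': no prefix
  C='11' vs A='10': no prefix
No violation found over all pairs.

YES -- this is a valid prefix code. No codeword is a prefix of any other codeword.


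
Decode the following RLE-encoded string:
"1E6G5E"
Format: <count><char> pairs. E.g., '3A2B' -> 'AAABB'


Expanding each <count><char> pair:
  1E -> 'E'
  6G -> 'GGGGGG'
  5E -> 'EEEEE'

Decoded = EGGGGGGEEEEE


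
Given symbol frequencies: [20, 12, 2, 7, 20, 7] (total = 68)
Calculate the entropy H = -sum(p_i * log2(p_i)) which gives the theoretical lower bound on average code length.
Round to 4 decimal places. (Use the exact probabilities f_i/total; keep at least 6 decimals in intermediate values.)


Per-symbol terms -p_i * log2(p_i) with p_i = f_i/68:
  p = 20/68 = 0.294118: log2(p) = -1.765535, -p*log2(p) = 0.519275
  p = 12/68 = 0.176471: log2(p) = -2.502500, -p*log2(p) = 0.441618
  p = 2/68 = 0.029412: log2(p) = -5.087463, -p*log2(p) = 0.149631
  p = 7/68 = 0.102941: log2(p) = -3.280108, -p*log2(p) = 0.337658
  p = 20/68 = 0.294118: log2(p) = -1.765535, -p*log2(p) = 0.519275
  p = 7/68 = 0.102941: log2(p) = -3.280108, -p*log2(p) = 0.337658
H = 0.519275 + 0.441618 + 0.149631 + 0.337658 + 0.519275 + 0.337658 = 2.305115

H = 2.3051 bits/symbol


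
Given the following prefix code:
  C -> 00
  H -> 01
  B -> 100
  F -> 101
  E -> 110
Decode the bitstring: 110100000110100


Decoding step by step:
Bits 110 -> E
Bits 100 -> B
Bits 00 -> C
Bits 01 -> H
Bits 101 -> F
Bits 00 -> C


Decoded message: EBCHFC


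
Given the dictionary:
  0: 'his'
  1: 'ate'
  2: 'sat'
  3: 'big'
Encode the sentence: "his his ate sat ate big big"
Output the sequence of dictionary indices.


Look up each word in the dictionary:
  'his' -> 0
  'his' -> 0
  'ate' -> 1
  'sat' -> 2
  'ate' -> 1
  'big' -> 3
  'big' -> 3

Encoded: [0, 0, 1, 2, 1, 3, 3]


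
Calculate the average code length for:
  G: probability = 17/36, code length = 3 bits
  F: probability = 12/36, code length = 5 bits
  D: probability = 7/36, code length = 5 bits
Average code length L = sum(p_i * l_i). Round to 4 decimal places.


Weighted contributions p_i * l_i:
  G: (17/36) * 3 = 51/36
  F: (12/36) * 5 = 60/36
  D: (7/36) * 5 = 35/36
Sum = (51 + 60 + 35)/36 = 146/36

L = 146/36 = 4.0556 bits/symbol


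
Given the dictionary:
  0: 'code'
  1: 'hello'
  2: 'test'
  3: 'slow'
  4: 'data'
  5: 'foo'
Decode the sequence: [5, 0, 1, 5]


Look up each index in the dictionary:
  5 -> 'foo'
  0 -> 'code'
  1 -> 'hello'
  5 -> 'foo'

Decoded: "foo code hello foo"


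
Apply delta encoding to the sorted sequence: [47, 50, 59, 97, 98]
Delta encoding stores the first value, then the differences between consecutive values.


First value: 47
Deltas:
  50 - 47 = 3
  59 - 50 = 9
  97 - 59 = 38
  98 - 97 = 1


Delta encoded: [47, 3, 9, 38, 1]


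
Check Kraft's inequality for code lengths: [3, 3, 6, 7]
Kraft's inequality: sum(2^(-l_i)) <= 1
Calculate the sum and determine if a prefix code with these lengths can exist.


Sum = 2^(-3) + 2^(-3) + 2^(-6) + 2^(-7)
    = 0.125 + 0.125 + 0.015625 + 0.0078125
    = 35/128 = 0.2734375
Since 0.2734375 <= 1, Kraft's inequality IS satisfied.
A prefix code with these lengths CAN exist.

Kraft sum = 0.2734375. Satisfied.


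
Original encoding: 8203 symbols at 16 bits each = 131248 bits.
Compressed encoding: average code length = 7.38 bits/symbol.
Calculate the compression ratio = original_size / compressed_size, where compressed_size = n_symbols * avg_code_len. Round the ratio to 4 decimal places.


original_size = n_symbols * orig_bits = 8203 * 16 = 131248 bits
compressed_size = n_symbols * avg_code_len = 8203 * 7.38 = 60538.14 bits
ratio = original_size / compressed_size = 131248 / 60538.14 = 2.168

Compression ratio = 2.168


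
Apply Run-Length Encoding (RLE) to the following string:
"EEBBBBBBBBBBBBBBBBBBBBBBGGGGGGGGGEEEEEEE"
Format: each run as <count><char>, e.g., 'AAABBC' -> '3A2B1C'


Scanning runs left to right:
  i=0: run of 'E' x 2 -> '2E'
  i=2: run of 'B' x 22 -> '22B'
  i=24: run of 'G' x 9 -> '9G'
  i=33: run of 'E' x 7 -> '7E'

RLE = 2E22B9G7E


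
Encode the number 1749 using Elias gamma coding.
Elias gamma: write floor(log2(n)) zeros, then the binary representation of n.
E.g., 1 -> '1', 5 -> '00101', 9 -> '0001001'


num_bits = floor(log2(1749)) + 1 = 11
leading_zeros = num_bits - 1 = 10
binary(1749) = 11011010101

Elias gamma(1749) = '0000000000' + '11011010101' = 000000000011011010101 (21 bits)


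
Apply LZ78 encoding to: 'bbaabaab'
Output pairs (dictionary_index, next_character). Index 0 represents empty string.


LZ78 encoding steps:
Dictionary: {0: ''}
Step 1: w='' (idx 0), next='b' -> output (0, 'b'), add 'b' as idx 1
Step 2: w='b' (idx 1), next='a' -> output (1, 'a'), add 'ba' as idx 2
Step 3: w='' (idx 0), next='a' -> output (0, 'a'), add 'a' as idx 3
Step 4: w='ba' (idx 2), next='a' -> output (2, 'a'), add 'baa' as idx 4
Step 5: w='b' (idx 1), end of input -> output (1, '')


Encoded: [(0, 'b'), (1, 'a'), (0, 'a'), (2, 'a'), (1, '')]


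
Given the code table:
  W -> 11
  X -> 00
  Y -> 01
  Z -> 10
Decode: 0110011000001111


Decoding:
01 -> Y
10 -> Z
01 -> Y
10 -> Z
00 -> X
00 -> X
11 -> W
11 -> W


Result: YZYZXXWW


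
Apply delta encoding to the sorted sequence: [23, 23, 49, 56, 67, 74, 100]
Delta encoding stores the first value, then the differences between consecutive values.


First value: 23
Deltas:
  23 - 23 = 0
  49 - 23 = 26
  56 - 49 = 7
  67 - 56 = 11
  74 - 67 = 7
  100 - 74 = 26


Delta encoded: [23, 0, 26, 7, 11, 7, 26]


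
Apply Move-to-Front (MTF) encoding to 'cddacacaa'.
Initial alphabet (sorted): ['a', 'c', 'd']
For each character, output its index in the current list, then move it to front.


MTF encoding:
'c': index 1 in ['a', 'c', 'd'] -> ['c', 'a', 'd']
'd': index 2 in ['c', 'a', 'd'] -> ['d', 'c', 'a']
'd': index 0 in ['d', 'c', 'a'] -> ['d', 'c', 'a']
'a': index 2 in ['d', 'c', 'a'] -> ['a', 'd', 'c']
'c': index 2 in ['a', 'd', 'c'] -> ['c', 'a', 'd']
'a': index 1 in ['c', 'a', 'd'] -> ['a', 'c', 'd']
'c': index 1 in ['a', 'c', 'd'] -> ['c', 'a', 'd']
'a': index 1 in ['c', 'a', 'd'] -> ['a', 'c', 'd']
'a': index 0 in ['a', 'c', 'd'] -> ['a', 'c', 'd']


Output: [1, 2, 0, 2, 2, 1, 1, 1, 0]


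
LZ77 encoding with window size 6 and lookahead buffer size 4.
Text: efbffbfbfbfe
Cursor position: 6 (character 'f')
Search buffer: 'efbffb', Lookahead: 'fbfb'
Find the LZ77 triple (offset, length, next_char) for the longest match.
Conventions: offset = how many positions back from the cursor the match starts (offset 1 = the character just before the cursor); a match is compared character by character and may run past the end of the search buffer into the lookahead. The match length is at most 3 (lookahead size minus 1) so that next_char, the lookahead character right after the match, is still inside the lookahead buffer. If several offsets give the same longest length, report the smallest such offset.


Try each offset into the search buffer:
  offset=1 (pos 5, char 'b'): match length 0
  offset=2 (pos 4, char 'f'): match length 3
  offset=3 (pos 3, char 'f'): match length 1
  offset=4 (pos 2, char 'b'): match length 0
  offset=5 (pos 1, char 'f'): match length 3
  offset=6 (pos 0, char 'e'): match length 0
Longest match has length 3, found at offsets 2, 5; take the smallest, offset 2.
next_char = character at position 6 + 3 = 9 -> 'b'

Best match: offset=2, length=3 (matching 'fbf' starting at position 4)
LZ77 triple: (2, 3, 'b')


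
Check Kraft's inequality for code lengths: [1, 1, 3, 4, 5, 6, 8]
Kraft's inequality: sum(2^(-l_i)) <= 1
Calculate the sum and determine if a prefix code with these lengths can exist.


Sum = 2^(-1) + 2^(-1) + 2^(-3) + 2^(-4) + 2^(-5) + 2^(-6) + 2^(-8)
    = 0.5 + 0.5 + 0.125 + 0.0625 + 0.03125 + 0.015625 + 0.00390625
    = 317/256 = 1.23828125
Since 1.23828125 > 1, Kraft's inequality is NOT satisfied.
A prefix code with these lengths CANNOT exist.

Kraft sum = 1.23828125. Not satisfied.


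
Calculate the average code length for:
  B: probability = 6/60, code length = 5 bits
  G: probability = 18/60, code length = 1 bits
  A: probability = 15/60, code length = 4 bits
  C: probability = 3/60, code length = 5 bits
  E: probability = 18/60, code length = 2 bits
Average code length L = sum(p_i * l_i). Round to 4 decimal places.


Weighted contributions p_i * l_i:
  B: (6/60) * 5 = 30/60
  G: (18/60) * 1 = 18/60
  A: (15/60) * 4 = 60/60
  C: (3/60) * 5 = 15/60
  E: (18/60) * 2 = 36/60
Sum = (30 + 18 + 60 + 15 + 36)/60 = 159/60

L = 159/60 = 2.6500 bits/symbol


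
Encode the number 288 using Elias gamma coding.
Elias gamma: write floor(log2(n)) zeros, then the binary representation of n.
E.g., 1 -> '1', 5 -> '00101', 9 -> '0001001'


num_bits = floor(log2(288)) + 1 = 9
leading_zeros = num_bits - 1 = 8
binary(288) = 100100000

Elias gamma(288) = '00000000' + '100100000' = 00000000100100000 (17 bits)


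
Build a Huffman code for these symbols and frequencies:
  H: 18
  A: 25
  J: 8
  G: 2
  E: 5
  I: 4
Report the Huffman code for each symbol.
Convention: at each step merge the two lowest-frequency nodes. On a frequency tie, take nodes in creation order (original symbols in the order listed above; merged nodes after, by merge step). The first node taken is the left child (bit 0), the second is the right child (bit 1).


Huffman tree construction:
Step 1: Merge G(2) + I(4) = 6
Step 2: Merge E(5) + (G+I)(6) = 11
Step 3: Merge J(8) + (E+(G+I))(11) = 19
Step 4: Merge H(18) + (J+(E+(G+I)))(19) = 37
Step 5: Merge A(25) + (H+(J+(E+(G+I))))(37) = 62
Read each symbol's code off the tree from the root (left child = 0, right child = 1).

Codes:
  H: 10 (length 2)
  A: 0 (length 1)
  J: 110 (length 3)
  G: 11110 (length 5)
  E: 1110 (length 4)
  I: 11111 (length 5)
Average code length: 135/62 = 2.1774 bits/symbol


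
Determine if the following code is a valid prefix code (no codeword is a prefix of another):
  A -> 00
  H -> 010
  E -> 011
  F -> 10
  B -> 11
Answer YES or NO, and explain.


Checking each pair (does one codeword prefix another?):
  A='00' vs H='010': no prefix
  A='00' vs E='011': no prefix
  A='00' vs F='10': no prefix
  A='00' vs B='11': no prefix
  H='010' vs A='00': no prefix
  H='010' vs E='011': no prefix
  H='010' vs F='10': no prefix
  H='010' vs B='11': no prefix
  E='011' vs A='00': no prefix
  E='011' vs H='010': no prefix
  E='011' vs F='10': no prefix
  E='011' vs B='11': no prefix
  F='10' vs A='00': no prefix
  F='10' vs H='010': no prefix
  F='10' vs E='011': no prefix
  F='10' vs B='11': no prefix
  B='11' vs A='00': no prefix
  B='11' vs H='010': no prefix
  B='11' vs E='011': no prefix
  B='11' vs F='10': no prefix
No violation found over all pairs.

YES -- this is a valid prefix code. No codeword is a prefix of any other codeword.


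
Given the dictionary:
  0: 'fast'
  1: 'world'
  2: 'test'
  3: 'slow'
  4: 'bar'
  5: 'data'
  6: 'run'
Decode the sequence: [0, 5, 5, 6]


Look up each index in the dictionary:
  0 -> 'fast'
  5 -> 'data'
  5 -> 'data'
  6 -> 'run'

Decoded: "fast data data run"


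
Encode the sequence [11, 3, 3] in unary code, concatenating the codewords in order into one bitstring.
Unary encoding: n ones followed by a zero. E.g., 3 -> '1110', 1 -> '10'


Encode each number as n ones followed by a terminating 0:
  11 -> 111111111110 (12 bits)
  3 -> 1110 (4 bits)
  3 -> 1110 (4 bits)
Total length = 12 + 4 + 4 = 20 bits.

Unary([11, 3, 3]) = 11111111111011101110 (20 bits)


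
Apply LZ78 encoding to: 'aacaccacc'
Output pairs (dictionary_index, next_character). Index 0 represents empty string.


LZ78 encoding steps:
Dictionary: {0: ''}
Step 1: w='' (idx 0), next='a' -> output (0, 'a'), add 'a' as idx 1
Step 2: w='a' (idx 1), next='c' -> output (1, 'c'), add 'ac' as idx 2
Step 3: w='ac' (idx 2), next='c' -> output (2, 'c'), add 'acc' as idx 3
Step 4: w='acc' (idx 3), end of input -> output (3, '')


Encoded: [(0, 'a'), (1, 'c'), (2, 'c'), (3, '')]


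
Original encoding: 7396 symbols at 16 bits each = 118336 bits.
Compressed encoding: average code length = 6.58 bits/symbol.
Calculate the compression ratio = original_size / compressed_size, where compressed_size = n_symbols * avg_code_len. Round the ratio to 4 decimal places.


original_size = n_symbols * orig_bits = 7396 * 16 = 118336 bits
compressed_size = n_symbols * avg_code_len = 7396 * 6.58 = 48665.68 bits
ratio = original_size / compressed_size = 118336 / 48665.68 = 2.4316

Compression ratio = 2.4316


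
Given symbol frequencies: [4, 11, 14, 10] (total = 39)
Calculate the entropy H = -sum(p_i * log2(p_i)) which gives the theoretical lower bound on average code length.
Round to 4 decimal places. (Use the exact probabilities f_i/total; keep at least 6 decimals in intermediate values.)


Per-symbol terms -p_i * log2(p_i) with p_i = f_i/39:
  p = 4/39 = 0.102564: log2(p) = -3.285402, -p*log2(p) = 0.336964
  p = 11/39 = 0.282051: log2(p) = -1.825971, -p*log2(p) = 0.515017
  p = 14/39 = 0.358974: log2(p) = -1.478047, -p*log2(p) = 0.530581
  p = 10/39 = 0.256410: log2(p) = -1.963474, -p*log2(p) = 0.503455
H = 0.336964 + 0.515017 + 0.530581 + 0.503455 = 1.886017

H = 1.886 bits/symbol


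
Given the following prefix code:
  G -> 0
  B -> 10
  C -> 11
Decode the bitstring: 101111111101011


Decoding step by step:
Bits 10 -> B
Bits 11 -> C
Bits 11 -> C
Bits 11 -> C
Bits 11 -> C
Bits 0 -> G
Bits 10 -> B
Bits 11 -> C


Decoded message: BCCCCGBC


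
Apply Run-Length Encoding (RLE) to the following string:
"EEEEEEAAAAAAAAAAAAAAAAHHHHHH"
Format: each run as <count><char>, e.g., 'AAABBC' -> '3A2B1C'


Scanning runs left to right:
  i=0: run of 'E' x 6 -> '6E'
  i=6: run of 'A' x 16 -> '16A'
  i=22: run of 'H' x 6 -> '6H'

RLE = 6E16A6H


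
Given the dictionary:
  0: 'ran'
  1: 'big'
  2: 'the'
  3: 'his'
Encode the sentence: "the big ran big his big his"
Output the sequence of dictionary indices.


Look up each word in the dictionary:
  'the' -> 2
  'big' -> 1
  'ran' -> 0
  'big' -> 1
  'his' -> 3
  'big' -> 1
  'his' -> 3

Encoded: [2, 1, 0, 1, 3, 1, 3]


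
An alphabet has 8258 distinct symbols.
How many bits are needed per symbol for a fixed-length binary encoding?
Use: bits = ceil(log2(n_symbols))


log2(8258) = 13.0116
Bracket: 2^13 = 8192 < 8258 <= 2^14 = 16384
So ceil(log2(8258)) = 14

bits = ceil(log2(8258)) = ceil(13.0116) = 14 bits


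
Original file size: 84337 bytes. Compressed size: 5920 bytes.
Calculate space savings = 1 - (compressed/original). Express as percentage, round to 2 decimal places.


ratio = compressed/original = 5920/84337 = 0.070195
savings = 1 - ratio = 1 - 0.070195 = 0.929805
as a percentage: 0.929805 * 100 = 92.98%

Space savings = 1 - 5920/84337 = 92.98%


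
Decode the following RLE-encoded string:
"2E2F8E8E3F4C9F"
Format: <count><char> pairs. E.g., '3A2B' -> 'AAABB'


Expanding each <count><char> pair:
  2E -> 'EE'
  2F -> 'FF'
  8E -> 'EEEEEEEE'
  8E -> 'EEEEEEEE'
  3F -> 'FFF'
  4C -> 'CCCC'
  9F -> 'FFFFFFFFF'

Decoded = EEFFEEEEEEEEEEEEEEEEFFFCCCCFFFFFFFFF


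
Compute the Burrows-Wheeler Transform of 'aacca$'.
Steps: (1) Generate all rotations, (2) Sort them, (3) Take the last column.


Rotations (sorted):
  0: $aacca -> last char: a
  1: a$aacc -> last char: c
  2: aacca$ -> last char: $
  3: acca$a -> last char: a
  4: ca$aac -> last char: c
  5: cca$aa -> last char: a


BWT = ac$aca


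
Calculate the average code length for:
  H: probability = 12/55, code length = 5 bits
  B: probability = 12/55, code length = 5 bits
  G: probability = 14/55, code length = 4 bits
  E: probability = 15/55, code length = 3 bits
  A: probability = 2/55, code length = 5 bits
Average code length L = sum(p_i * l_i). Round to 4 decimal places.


Weighted contributions p_i * l_i:
  H: (12/55) * 5 = 60/55
  B: (12/55) * 5 = 60/55
  G: (14/55) * 4 = 56/55
  E: (15/55) * 3 = 45/55
  A: (2/55) * 5 = 10/55
Sum = (60 + 60 + 56 + 45 + 10)/55 = 231/55

L = 231/55 = 4.2000 bits/symbol


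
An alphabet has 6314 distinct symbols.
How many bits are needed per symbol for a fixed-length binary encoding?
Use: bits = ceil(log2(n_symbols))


log2(6314) = 12.6243
Bracket: 2^12 = 4096 < 6314 <= 2^13 = 8192
So ceil(log2(6314)) = 13

bits = ceil(log2(6314)) = ceil(12.6243) = 13 bits


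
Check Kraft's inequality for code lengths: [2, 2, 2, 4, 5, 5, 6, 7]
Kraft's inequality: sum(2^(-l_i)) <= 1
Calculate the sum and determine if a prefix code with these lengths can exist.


Sum = 2^(-2) + 2^(-2) + 2^(-2) + 2^(-4) + 2^(-5) + 2^(-5) + 2^(-6) + 2^(-7)
    = 0.25 + 0.25 + 0.25 + 0.0625 + 0.03125 + 0.03125 + 0.015625 + 0.0078125
    = 115/128 = 0.8984375
Since 0.8984375 <= 1, Kraft's inequality IS satisfied.
A prefix code with these lengths CAN exist.

Kraft sum = 0.8984375. Satisfied.


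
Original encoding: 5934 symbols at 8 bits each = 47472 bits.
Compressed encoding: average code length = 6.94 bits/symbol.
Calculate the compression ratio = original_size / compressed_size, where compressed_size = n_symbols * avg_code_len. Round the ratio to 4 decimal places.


original_size = n_symbols * orig_bits = 5934 * 8 = 47472 bits
compressed_size = n_symbols * avg_code_len = 5934 * 6.94 = 41181.96 bits
ratio = original_size / compressed_size = 47472 / 41181.96 = 1.1527

Compression ratio = 1.1527


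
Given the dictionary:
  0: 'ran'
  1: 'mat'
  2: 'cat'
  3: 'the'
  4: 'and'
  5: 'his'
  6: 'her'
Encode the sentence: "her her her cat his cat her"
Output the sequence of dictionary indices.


Look up each word in the dictionary:
  'her' -> 6
  'her' -> 6
  'her' -> 6
  'cat' -> 2
  'his' -> 5
  'cat' -> 2
  'her' -> 6

Encoded: [6, 6, 6, 2, 5, 2, 6]


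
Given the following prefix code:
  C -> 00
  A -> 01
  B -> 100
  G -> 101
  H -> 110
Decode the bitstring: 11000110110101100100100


Decoding step by step:
Bits 110 -> H
Bits 00 -> C
Bits 110 -> H
Bits 110 -> H
Bits 101 -> G
Bits 100 -> B
Bits 100 -> B
Bits 100 -> B


Decoded message: HCHHGBBB


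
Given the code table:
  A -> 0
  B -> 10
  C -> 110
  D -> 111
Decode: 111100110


Decoding:
111 -> D
10 -> B
0 -> A
110 -> C


Result: DBAC


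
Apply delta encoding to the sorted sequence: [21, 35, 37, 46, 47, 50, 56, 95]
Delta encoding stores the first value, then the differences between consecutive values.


First value: 21
Deltas:
  35 - 21 = 14
  37 - 35 = 2
  46 - 37 = 9
  47 - 46 = 1
  50 - 47 = 3
  56 - 50 = 6
  95 - 56 = 39


Delta encoded: [21, 14, 2, 9, 1, 3, 6, 39]


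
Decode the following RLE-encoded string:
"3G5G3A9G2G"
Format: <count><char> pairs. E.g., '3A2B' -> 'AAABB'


Expanding each <count><char> pair:
  3G -> 'GGG'
  5G -> 'GGGGG'
  3A -> 'AAA'
  9G -> 'GGGGGGGGG'
  2G -> 'GG'

Decoded = GGGGGGGGAAAGGGGGGGGGGG


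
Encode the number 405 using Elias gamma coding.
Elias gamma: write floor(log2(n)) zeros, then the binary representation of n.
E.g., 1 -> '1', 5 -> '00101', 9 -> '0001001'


num_bits = floor(log2(405)) + 1 = 9
leading_zeros = num_bits - 1 = 8
binary(405) = 110010101

Elias gamma(405) = '00000000' + '110010101' = 00000000110010101 (17 bits)


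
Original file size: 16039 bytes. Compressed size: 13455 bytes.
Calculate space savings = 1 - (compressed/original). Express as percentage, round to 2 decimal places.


ratio = compressed/original = 13455/16039 = 0.838893
savings = 1 - ratio = 1 - 0.838893 = 0.161107
as a percentage: 0.161107 * 100 = 16.11%

Space savings = 1 - 13455/16039 = 16.11%


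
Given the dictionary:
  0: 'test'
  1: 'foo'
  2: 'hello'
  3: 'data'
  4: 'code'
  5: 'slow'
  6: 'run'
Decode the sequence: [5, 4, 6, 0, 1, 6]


Look up each index in the dictionary:
  5 -> 'slow'
  4 -> 'code'
  6 -> 'run'
  0 -> 'test'
  1 -> 'foo'
  6 -> 'run'

Decoded: "slow code run test foo run"


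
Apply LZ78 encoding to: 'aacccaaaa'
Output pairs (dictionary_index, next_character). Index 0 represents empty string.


LZ78 encoding steps:
Dictionary: {0: ''}
Step 1: w='' (idx 0), next='a' -> output (0, 'a'), add 'a' as idx 1
Step 2: w='a' (idx 1), next='c' -> output (1, 'c'), add 'ac' as idx 2
Step 3: w='' (idx 0), next='c' -> output (0, 'c'), add 'c' as idx 3
Step 4: w='c' (idx 3), next='a' -> output (3, 'a'), add 'ca' as idx 4
Step 5: w='a' (idx 1), next='a' -> output (1, 'a'), add 'aa' as idx 5
Step 6: w='a' (idx 1), end of input -> output (1, '')


Encoded: [(0, 'a'), (1, 'c'), (0, 'c'), (3, 'a'), (1, 'a'), (1, '')]


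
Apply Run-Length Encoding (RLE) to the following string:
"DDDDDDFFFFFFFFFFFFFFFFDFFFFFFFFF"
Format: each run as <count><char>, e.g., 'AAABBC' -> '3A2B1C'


Scanning runs left to right:
  i=0: run of 'D' x 6 -> '6D'
  i=6: run of 'F' x 16 -> '16F'
  i=22: run of 'D' x 1 -> '1D'
  i=23: run of 'F' x 9 -> '9F'

RLE = 6D16F1D9F


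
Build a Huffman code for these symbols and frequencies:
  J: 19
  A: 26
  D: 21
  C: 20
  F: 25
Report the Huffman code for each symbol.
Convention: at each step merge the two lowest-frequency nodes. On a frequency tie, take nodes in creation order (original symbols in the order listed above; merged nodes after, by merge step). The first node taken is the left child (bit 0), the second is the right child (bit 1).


Huffman tree construction:
Step 1: Merge J(19) + C(20) = 39
Step 2: Merge D(21) + F(25) = 46
Step 3: Merge A(26) + (J+C)(39) = 65
Step 4: Merge (D+F)(46) + (A+(J+C))(65) = 111
Read each symbol's code off the tree from the root (left child = 0, right child = 1).

Codes:
  J: 110 (length 3)
  A: 10 (length 2)
  D: 00 (length 2)
  C: 111 (length 3)
  F: 01 (length 2)
Average code length: 261/111 = 2.3514 bits/symbol


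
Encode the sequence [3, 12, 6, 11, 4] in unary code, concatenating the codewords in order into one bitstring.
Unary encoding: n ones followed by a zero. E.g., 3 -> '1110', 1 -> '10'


Encode each number as n ones followed by a terminating 0:
  3 -> 1110 (4 bits)
  12 -> 1111111111110 (13 bits)
  6 -> 1111110 (7 bits)
  11 -> 111111111110 (12 bits)
  4 -> 11110 (5 bits)
Total length = 4 + 13 + 7 + 12 + 5 = 41 bits.

Unary([3, 12, 6, 11, 4]) = 11101111111111110111111011111111111011110 (41 bits)


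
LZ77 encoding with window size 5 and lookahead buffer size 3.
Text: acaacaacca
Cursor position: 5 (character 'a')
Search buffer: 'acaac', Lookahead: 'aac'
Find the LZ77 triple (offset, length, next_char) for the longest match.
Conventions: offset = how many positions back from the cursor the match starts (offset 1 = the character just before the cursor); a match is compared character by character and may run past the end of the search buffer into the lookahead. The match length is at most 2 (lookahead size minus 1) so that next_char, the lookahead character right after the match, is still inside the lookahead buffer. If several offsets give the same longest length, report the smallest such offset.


Try each offset into the search buffer:
  offset=1 (pos 4, char 'c'): match length 0
  offset=2 (pos 3, char 'a'): match length 1
  offset=3 (pos 2, char 'a'): match length 2
  offset=4 (pos 1, char 'c'): match length 0
  offset=5 (pos 0, char 'a'): match length 1
Longest match has length 2 at offset 3.
next_char = character at position 5 + 2 = 7 -> 'c'

Best match: offset=3, length=2 (matching 'aa' starting at position 2)
LZ77 triple: (3, 2, 'c')


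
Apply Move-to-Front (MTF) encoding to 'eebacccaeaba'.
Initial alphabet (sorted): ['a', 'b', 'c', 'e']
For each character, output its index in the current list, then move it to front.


MTF encoding:
'e': index 3 in ['a', 'b', 'c', 'e'] -> ['e', 'a', 'b', 'c']
'e': index 0 in ['e', 'a', 'b', 'c'] -> ['e', 'a', 'b', 'c']
'b': index 2 in ['e', 'a', 'b', 'c'] -> ['b', 'e', 'a', 'c']
'a': index 2 in ['b', 'e', 'a', 'c'] -> ['a', 'b', 'e', 'c']
'c': index 3 in ['a', 'b', 'e', 'c'] -> ['c', 'a', 'b', 'e']
'c': index 0 in ['c', 'a', 'b', 'e'] -> ['c', 'a', 'b', 'e']
'c': index 0 in ['c', 'a', 'b', 'e'] -> ['c', 'a', 'b', 'e']
'a': index 1 in ['c', 'a', 'b', 'e'] -> ['a', 'c', 'b', 'e']
'e': index 3 in ['a', 'c', 'b', 'e'] -> ['e', 'a', 'c', 'b']
'a': index 1 in ['e', 'a', 'c', 'b'] -> ['a', 'e', 'c', 'b']
'b': index 3 in ['a', 'e', 'c', 'b'] -> ['b', 'a', 'e', 'c']
'a': index 1 in ['b', 'a', 'e', 'c'] -> ['a', 'b', 'e', 'c']


Output: [3, 0, 2, 2, 3, 0, 0, 1, 3, 1, 3, 1]


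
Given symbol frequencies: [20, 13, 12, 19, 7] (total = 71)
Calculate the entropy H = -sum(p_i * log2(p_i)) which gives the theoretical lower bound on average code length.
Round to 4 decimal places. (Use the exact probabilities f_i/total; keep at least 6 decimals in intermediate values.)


Per-symbol terms -p_i * log2(p_i) with p_i = f_i/71:
  p = 20/71 = 0.281690: log2(p) = -1.827819, -p*log2(p) = 0.514879
  p = 13/71 = 0.183099: log2(p) = -2.449307, -p*log2(p) = 0.448465
  p = 12/71 = 0.169014: log2(p) = -2.564785, -p*log2(p) = 0.433485
  p = 19/71 = 0.267606: log2(p) = -1.901820, -p*log2(p) = 0.508938
  p = 7/71 = 0.098592: log2(p) = -3.342392, -p*log2(p) = 0.329532
H = 0.514879 + 0.448465 + 0.433485 + 0.508938 + 0.329532 = 2.235299

H = 2.2353 bits/symbol


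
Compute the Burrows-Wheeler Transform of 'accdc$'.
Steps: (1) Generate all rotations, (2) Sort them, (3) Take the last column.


Rotations (sorted):
  0: $accdc -> last char: c
  1: accdc$ -> last char: $
  2: c$accd -> last char: d
  3: ccdc$a -> last char: a
  4: cdc$ac -> last char: c
  5: dc$acc -> last char: c


BWT = c$dacc


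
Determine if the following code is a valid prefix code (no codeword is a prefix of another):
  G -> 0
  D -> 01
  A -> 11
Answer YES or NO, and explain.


Checking each pair (does one codeword prefix another?):
  G='0' vs D='01': prefix -- VIOLATION

NO -- this is NOT a valid prefix code. G (0) is a prefix of D (01).


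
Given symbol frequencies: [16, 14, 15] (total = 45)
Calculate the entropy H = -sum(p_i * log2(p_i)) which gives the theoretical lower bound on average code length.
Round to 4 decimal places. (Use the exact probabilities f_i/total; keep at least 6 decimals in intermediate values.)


Per-symbol terms -p_i * log2(p_i) with p_i = f_i/45:
  p = 16/45 = 0.355556: log2(p) = -1.491853, -p*log2(p) = 0.530437
  p = 14/45 = 0.311111: log2(p) = -1.684498, -p*log2(p) = 0.524066
  p = 15/45 = 0.333333: log2(p) = -1.584963, -p*log2(p) = 0.528321
H = 0.530437 + 0.524066 + 0.528321 = 1.582824

H = 1.5828 bits/symbol


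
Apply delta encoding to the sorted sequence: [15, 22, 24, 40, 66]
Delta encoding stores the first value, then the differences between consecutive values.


First value: 15
Deltas:
  22 - 15 = 7
  24 - 22 = 2
  40 - 24 = 16
  66 - 40 = 26


Delta encoded: [15, 7, 2, 16, 26]


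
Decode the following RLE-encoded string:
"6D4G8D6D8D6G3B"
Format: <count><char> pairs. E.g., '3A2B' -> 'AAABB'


Expanding each <count><char> pair:
  6D -> 'DDDDDD'
  4G -> 'GGGG'
  8D -> 'DDDDDDDD'
  6D -> 'DDDDDD'
  8D -> 'DDDDDDDD'
  6G -> 'GGGGGG'
  3B -> 'BBB'

Decoded = DDDDDDGGGGDDDDDDDDDDDDDDDDDDDDDDGGGGGGBBB


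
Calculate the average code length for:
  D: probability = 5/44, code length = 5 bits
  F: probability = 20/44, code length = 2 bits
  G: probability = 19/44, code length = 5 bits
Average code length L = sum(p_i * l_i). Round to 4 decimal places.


Weighted contributions p_i * l_i:
  D: (5/44) * 5 = 25/44
  F: (20/44) * 2 = 40/44
  G: (19/44) * 5 = 95/44
Sum = (25 + 40 + 95)/44 = 160/44

L = 160/44 = 3.6364 bits/symbol


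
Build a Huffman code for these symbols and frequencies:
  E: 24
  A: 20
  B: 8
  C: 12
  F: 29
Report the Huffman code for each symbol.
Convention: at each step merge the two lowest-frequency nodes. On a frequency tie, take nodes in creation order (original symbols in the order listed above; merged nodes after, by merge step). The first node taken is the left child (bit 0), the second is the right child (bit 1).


Huffman tree construction:
Step 1: Merge B(8) + C(12) = 20
Step 2: Merge A(20) + (B+C)(20) = 40
Step 3: Merge E(24) + F(29) = 53
Step 4: Merge (A+(B+C))(40) + (E+F)(53) = 93
Read each symbol's code off the tree from the root (left child = 0, right child = 1).

Codes:
  E: 10 (length 2)
  A: 00 (length 2)
  B: 010 (length 3)
  C: 011 (length 3)
  F: 11 (length 2)
Average code length: 206/93 = 2.2151 bits/symbol


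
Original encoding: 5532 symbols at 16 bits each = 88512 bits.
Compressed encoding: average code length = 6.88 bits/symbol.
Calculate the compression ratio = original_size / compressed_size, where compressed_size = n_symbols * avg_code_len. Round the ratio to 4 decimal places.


original_size = n_symbols * orig_bits = 5532 * 16 = 88512 bits
compressed_size = n_symbols * avg_code_len = 5532 * 6.88 = 38060.16 bits
ratio = original_size / compressed_size = 88512 / 38060.16 = 2.3256

Compression ratio = 2.3256


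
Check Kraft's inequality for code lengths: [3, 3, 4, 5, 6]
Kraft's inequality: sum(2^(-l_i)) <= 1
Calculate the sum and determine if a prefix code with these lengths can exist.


Sum = 2^(-3) + 2^(-3) + 2^(-4) + 2^(-5) + 2^(-6)
    = 0.125 + 0.125 + 0.0625 + 0.03125 + 0.015625
    = 23/64 = 0.359375
Since 0.359375 <= 1, Kraft's inequality IS satisfied.
A prefix code with these lengths CAN exist.

Kraft sum = 0.359375. Satisfied.


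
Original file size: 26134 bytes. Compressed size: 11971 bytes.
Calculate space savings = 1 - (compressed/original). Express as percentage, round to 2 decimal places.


ratio = compressed/original = 11971/26134 = 0.458062
savings = 1 - ratio = 1 - 0.458062 = 0.541938
as a percentage: 0.541938 * 100 = 54.19%

Space savings = 1 - 11971/26134 = 54.19%


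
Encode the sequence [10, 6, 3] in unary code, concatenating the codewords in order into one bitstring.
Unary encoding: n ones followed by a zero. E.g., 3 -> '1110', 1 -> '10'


Encode each number as n ones followed by a terminating 0:
  10 -> 11111111110 (11 bits)
  6 -> 1111110 (7 bits)
  3 -> 1110 (4 bits)
Total length = 11 + 7 + 4 = 22 bits.

Unary([10, 6, 3]) = 1111111111011111101110 (22 bits)


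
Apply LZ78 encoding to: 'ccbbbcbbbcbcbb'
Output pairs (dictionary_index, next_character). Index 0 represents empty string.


LZ78 encoding steps:
Dictionary: {0: ''}
Step 1: w='' (idx 0), next='c' -> output (0, 'c'), add 'c' as idx 1
Step 2: w='c' (idx 1), next='b' -> output (1, 'b'), add 'cb' as idx 2
Step 3: w='' (idx 0), next='b' -> output (0, 'b'), add 'b' as idx 3
Step 4: w='b' (idx 3), next='c' -> output (3, 'c'), add 'bc' as idx 4
Step 5: w='b' (idx 3), next='b' -> output (3, 'b'), add 'bb' as idx 5
Step 6: w='bc' (idx 4), next='b' -> output (4, 'b'), add 'bcb' as idx 6
Step 7: w='cb' (idx 2), next='b' -> output (2, 'b'), add 'cbb' as idx 7


Encoded: [(0, 'c'), (1, 'b'), (0, 'b'), (3, 'c'), (3, 'b'), (4, 'b'), (2, 'b')]


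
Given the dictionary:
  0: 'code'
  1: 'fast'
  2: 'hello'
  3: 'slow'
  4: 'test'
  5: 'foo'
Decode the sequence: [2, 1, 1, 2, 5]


Look up each index in the dictionary:
  2 -> 'hello'
  1 -> 'fast'
  1 -> 'fast'
  2 -> 'hello'
  5 -> 'foo'

Decoded: "hello fast fast hello foo"


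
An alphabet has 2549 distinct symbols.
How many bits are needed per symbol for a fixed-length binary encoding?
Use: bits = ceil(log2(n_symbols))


log2(2549) = 11.3157
Bracket: 2^11 = 2048 < 2549 <= 2^12 = 4096
So ceil(log2(2549)) = 12

bits = ceil(log2(2549)) = ceil(11.3157) = 12 bits


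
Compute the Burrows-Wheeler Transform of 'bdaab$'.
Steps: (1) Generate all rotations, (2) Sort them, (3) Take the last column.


Rotations (sorted):
  0: $bdaab -> last char: b
  1: aab$bd -> last char: d
  2: ab$bda -> last char: a
  3: b$bdaa -> last char: a
  4: bdaab$ -> last char: $
  5: daab$b -> last char: b


BWT = bdaa$b


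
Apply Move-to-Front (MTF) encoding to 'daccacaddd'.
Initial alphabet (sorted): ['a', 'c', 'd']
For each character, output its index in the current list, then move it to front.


MTF encoding:
'd': index 2 in ['a', 'c', 'd'] -> ['d', 'a', 'c']
'a': index 1 in ['d', 'a', 'c'] -> ['a', 'd', 'c']
'c': index 2 in ['a', 'd', 'c'] -> ['c', 'a', 'd']
'c': index 0 in ['c', 'a', 'd'] -> ['c', 'a', 'd']
'a': index 1 in ['c', 'a', 'd'] -> ['a', 'c', 'd']
'c': index 1 in ['a', 'c', 'd'] -> ['c', 'a', 'd']
'a': index 1 in ['c', 'a', 'd'] -> ['a', 'c', 'd']
'd': index 2 in ['a', 'c', 'd'] -> ['d', 'a', 'c']
'd': index 0 in ['d', 'a', 'c'] -> ['d', 'a', 'c']
'd': index 0 in ['d', 'a', 'c'] -> ['d', 'a', 'c']


Output: [2, 1, 2, 0, 1, 1, 1, 2, 0, 0]


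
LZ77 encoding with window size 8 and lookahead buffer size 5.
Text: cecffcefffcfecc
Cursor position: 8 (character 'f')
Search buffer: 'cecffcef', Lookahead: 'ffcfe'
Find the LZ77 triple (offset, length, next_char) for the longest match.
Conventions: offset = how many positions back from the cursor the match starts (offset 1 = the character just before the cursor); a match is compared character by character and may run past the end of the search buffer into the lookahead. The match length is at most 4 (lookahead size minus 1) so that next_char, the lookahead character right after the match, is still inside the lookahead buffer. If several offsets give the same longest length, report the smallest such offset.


Try each offset into the search buffer:
  offset=1 (pos 7, char 'f'): match length 2
  offset=2 (pos 6, char 'e'): match length 0
  offset=3 (pos 5, char 'c'): match length 0
  offset=4 (pos 4, char 'f'): match length 1
  offset=5 (pos 3, char 'f'): match length 3
  offset=6 (pos 2, char 'c'): match length 0
  offset=7 (pos 1, char 'e'): match length 0
  offset=8 (pos 0, char 'c'): match length 0
Longest match has length 3 at offset 5.
next_char = character at position 8 + 3 = 11 -> 'f'

Best match: offset=5, length=3 (matching 'ffc' starting at position 3)
LZ77 triple: (5, 3, 'f')


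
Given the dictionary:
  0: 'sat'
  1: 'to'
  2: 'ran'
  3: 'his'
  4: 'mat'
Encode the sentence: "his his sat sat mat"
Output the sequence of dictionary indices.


Look up each word in the dictionary:
  'his' -> 3
  'his' -> 3
  'sat' -> 0
  'sat' -> 0
  'mat' -> 4

Encoded: [3, 3, 0, 0, 4]


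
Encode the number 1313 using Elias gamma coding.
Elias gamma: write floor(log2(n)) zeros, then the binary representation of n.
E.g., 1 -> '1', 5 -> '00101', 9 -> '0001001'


num_bits = floor(log2(1313)) + 1 = 11
leading_zeros = num_bits - 1 = 10
binary(1313) = 10100100001

Elias gamma(1313) = '0000000000' + '10100100001' = 000000000010100100001 (21 bits)


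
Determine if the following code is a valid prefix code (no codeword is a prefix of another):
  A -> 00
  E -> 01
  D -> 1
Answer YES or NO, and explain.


Checking each pair (does one codeword prefix another?):
  A='00' vs E='01': no prefix
  A='00' vs D='1': no prefix
  E='01' vs A='00': no prefix
  E='01' vs D='1': no prefix
  D='1' vs A='00': no prefix
  D='1' vs E='01': no prefix
No violation found over all pairs.

YES -- this is a valid prefix code. No codeword is a prefix of any other codeword.


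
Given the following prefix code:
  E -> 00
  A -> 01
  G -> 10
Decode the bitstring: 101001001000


Decoding step by step:
Bits 10 -> G
Bits 10 -> G
Bits 01 -> A
Bits 00 -> E
Bits 10 -> G
Bits 00 -> E


Decoded message: GGAEGE


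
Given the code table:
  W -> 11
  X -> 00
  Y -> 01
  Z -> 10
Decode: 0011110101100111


Decoding:
00 -> X
11 -> W
11 -> W
01 -> Y
01 -> Y
10 -> Z
01 -> Y
11 -> W


Result: XWWYYZYW


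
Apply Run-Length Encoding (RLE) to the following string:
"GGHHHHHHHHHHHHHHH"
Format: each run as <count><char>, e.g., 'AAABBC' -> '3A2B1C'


Scanning runs left to right:
  i=0: run of 'G' x 2 -> '2G'
  i=2: run of 'H' x 15 -> '15H'

RLE = 2G15H


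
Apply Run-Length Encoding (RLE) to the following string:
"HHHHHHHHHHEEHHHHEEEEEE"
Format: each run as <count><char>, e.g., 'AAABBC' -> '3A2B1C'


Scanning runs left to right:
  i=0: run of 'H' x 10 -> '10H'
  i=10: run of 'E' x 2 -> '2E'
  i=12: run of 'H' x 4 -> '4H'
  i=16: run of 'E' x 6 -> '6E'

RLE = 10H2E4H6E


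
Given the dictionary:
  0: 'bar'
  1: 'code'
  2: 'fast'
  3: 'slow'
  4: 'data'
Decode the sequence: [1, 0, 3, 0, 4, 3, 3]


Look up each index in the dictionary:
  1 -> 'code'
  0 -> 'bar'
  3 -> 'slow'
  0 -> 'bar'
  4 -> 'data'
  3 -> 'slow'
  3 -> 'slow'

Decoded: "code bar slow bar data slow slow"


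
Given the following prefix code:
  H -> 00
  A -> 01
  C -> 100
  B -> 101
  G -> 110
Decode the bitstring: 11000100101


Decoding step by step:
Bits 110 -> G
Bits 00 -> H
Bits 100 -> C
Bits 101 -> B


Decoded message: GHCB


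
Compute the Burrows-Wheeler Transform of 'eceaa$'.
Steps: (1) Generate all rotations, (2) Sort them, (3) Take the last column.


Rotations (sorted):
  0: $eceaa -> last char: a
  1: a$ecea -> last char: a
  2: aa$ece -> last char: e
  3: ceaa$e -> last char: e
  4: eaa$ec -> last char: c
  5: eceaa$ -> last char: $


BWT = aaeec$
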